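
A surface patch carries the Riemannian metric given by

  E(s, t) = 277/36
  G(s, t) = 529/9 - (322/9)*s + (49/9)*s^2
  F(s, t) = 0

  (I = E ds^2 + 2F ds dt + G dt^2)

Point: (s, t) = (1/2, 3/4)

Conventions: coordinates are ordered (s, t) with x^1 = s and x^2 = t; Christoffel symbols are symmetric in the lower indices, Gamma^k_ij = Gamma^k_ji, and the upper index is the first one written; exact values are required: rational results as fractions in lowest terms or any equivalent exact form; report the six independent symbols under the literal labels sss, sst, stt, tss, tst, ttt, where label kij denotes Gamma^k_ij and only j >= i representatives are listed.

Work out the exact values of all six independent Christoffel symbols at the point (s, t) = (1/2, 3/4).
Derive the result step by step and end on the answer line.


E = 277/36, F = 0, G = 169/4 at the point
E_s = 0, E_t = 0, F_s = 0, F_t = 0, G_s = -91/3, G_t = 0
EG - F^2 = 46813/144;  g^inv = (144/46813) * [[169/4, 0], [0, 277/36]]
first-kind symbols [ij,l] = (1/2)(d_i g_jl + d_j g_il - d_l g_ij): [ss,s] = E_s/2 = 0, [ss,t] = F_s - E_t/2 = 0, [st,s] = E_t/2 = 0, [st,t] = G_s/2 = -91/6, [tt,s] = F_t - G_s/2 = 91/6, [tt,t] = G_t/2 = 0
Gamma^s_ij = (G*[ij,s] - F*[ij,t])/(EG - F^2), Gamma^t_ij = (E*[ij,t] - F*[ij,s])/(EG - F^2)

Answer: Gamma_sss = 0, Gamma_sst = 0, Gamma_stt = 546/277, Gamma_tss = 0, Gamma_tst = -14/39, Gamma_ttt = 0


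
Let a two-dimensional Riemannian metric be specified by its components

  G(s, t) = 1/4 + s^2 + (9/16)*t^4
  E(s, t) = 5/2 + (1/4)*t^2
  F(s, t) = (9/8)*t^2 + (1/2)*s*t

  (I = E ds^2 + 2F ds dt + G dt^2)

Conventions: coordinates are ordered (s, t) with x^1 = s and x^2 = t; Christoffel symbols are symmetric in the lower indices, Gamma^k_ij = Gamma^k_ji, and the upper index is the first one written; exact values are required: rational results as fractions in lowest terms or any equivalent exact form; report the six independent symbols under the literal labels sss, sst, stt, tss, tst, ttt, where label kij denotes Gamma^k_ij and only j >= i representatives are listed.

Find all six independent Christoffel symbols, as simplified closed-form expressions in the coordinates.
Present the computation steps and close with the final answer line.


E = 5/2 + (1/4)*t^2; F = (9/8)*t^2 + (1/2)*s*t; G = 1/4 + s^2 + (9/16)*t^4
Gamma^k_ij = (1/2) g^{kl} (d_i g_jl + d_j g_il - d_l g_ij), with g^inv = (1/(EG-F^2)) [[G, -F], [-F, E]]
first partials: E_s = 0, E_t = (1/2)*t, F_s = (1/2)*t, F_t = (9/4)*t + (1/2)*s, G_s = 2*s, G_t = (9/4)*t^3
D = EG - F^2 = 5/8 + (1/16)*t^2 + (5/2)*s^2 + (9/64)*t^4 - (9/8)*s*t^3 + (9/64)*t^6
expanded: Gamma^s_ss = (G E_s - 2F F_s + F E_t)/(2D), Gamma^s_st = (G E_t - F G_s)/(2D), Gamma^s_tt = (2G F_t - G G_s - F G_t)/(2D), Gamma^t_ss = (2E F_s - E E_t - F E_s)/(2D), Gamma^t_st = (E G_s - F E_t)/(2D), Gamma^t_tt = (E G_t - 2F F_t + F G_s)/(2D); substitute and cancel common factors

Answer: Gamma_sss = (-8*s*t^2 - 18*t^3)/(160*s^2 - 72*s*t^3 + 9*t^6 + 9*t^4 + 4*t^2 + 40), Gamma_sst = (-16*s^2*t - 72*s*t^2 + 9*t^5 + 4*t)/(160*s^2 - 72*s*t^3 + 9*t^6 + 9*t^4 + 4*t^2 + 40), Gamma_stt = (-32*s^3 + 144*s^2*t - 54*s*t^4 - 8*s + 36*t)/(160*s^2 - 72*s*t^3 + 9*t^6 + 9*t^4 + 4*t^2 + 40), Gamma_tss = (4*t^3 + 40*t)/(160*s^2 - 72*s*t^3 + 9*t^6 + 9*t^4 + 4*t^2 + 40), Gamma_tst = (8*s*t^2 + 160*s - 18*t^3)/(160*s^2 - 72*s*t^3 + 9*t^6 + 9*t^4 + 4*t^2 + 40), Gamma_ttt = (16*s^2*t - 36*s*t^2 + 18*t^5 + 18*t^3)/(160*s^2 - 72*s*t^3 + 9*t^6 + 9*t^4 + 4*t^2 + 40)


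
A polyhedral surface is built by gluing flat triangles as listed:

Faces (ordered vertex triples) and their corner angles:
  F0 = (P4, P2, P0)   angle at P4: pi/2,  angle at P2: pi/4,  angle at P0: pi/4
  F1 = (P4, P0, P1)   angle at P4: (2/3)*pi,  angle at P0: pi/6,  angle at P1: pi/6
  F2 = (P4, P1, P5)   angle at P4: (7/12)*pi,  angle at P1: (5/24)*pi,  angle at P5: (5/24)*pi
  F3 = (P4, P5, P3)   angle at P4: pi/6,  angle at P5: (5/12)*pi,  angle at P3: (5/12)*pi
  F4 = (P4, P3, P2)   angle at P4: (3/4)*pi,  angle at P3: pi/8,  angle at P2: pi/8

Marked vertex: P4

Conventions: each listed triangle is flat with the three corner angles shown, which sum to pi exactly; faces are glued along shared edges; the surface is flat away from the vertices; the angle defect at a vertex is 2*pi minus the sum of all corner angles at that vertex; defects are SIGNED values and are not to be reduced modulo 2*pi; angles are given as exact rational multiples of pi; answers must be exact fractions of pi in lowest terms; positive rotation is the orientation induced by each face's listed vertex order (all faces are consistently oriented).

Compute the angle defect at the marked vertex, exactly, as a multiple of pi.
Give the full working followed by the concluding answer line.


Sum of corner angles at P4: (8/3)*pi
defect = 2*pi - (8/3)*pi

Answer: defect(P4) = (-2/3)*pi


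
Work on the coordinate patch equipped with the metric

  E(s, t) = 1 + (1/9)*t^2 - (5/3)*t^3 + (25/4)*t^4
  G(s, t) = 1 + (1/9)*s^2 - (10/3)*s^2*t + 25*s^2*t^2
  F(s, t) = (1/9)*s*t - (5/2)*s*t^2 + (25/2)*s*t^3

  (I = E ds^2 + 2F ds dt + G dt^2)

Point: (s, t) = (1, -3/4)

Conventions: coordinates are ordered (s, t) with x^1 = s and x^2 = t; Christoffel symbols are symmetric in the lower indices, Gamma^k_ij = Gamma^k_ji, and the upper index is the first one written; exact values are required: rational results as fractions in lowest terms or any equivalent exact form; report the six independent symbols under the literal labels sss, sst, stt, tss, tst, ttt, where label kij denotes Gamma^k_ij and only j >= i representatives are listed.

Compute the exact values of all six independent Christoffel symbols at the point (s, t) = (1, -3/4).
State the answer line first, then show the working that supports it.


Answer: Gamma_sss = 0, Gamma_sst = -62328/188161, Gamma_stt = 76320/188161, Gamma_tss = 0, Gamma_tst = 153664/188161, Gamma_ttt = -188160/188161

E = 3833/1024, F = -2597/384, G = 2545/144 at the point
E_s = 0, E_t = -2597/192, F_s = -2597/384, F_t = 7187/288, G_s = 2401/72, G_t = -245/6
EG - F^2 = 188161/9216;  g^inv = (9216/188161) * [[2545/144, 2597/384], [2597/384, 3833/1024]]
first-kind symbols [ij,l] = (1/2)(d_i g_jl + d_j g_il - d_l g_ij): [ss,s] = E_s/2 = 0, [ss,t] = F_s - E_t/2 = 0, [st,s] = E_t/2 = -2597/384, [st,t] = G_s/2 = 2401/144, [tt,s] = F_t - G_s/2 = 265/32, [tt,t] = G_t/2 = -245/12
Gamma^s_ij = (G*[ij,s] - F*[ij,t])/(EG - F^2), Gamma^t_ij = (E*[ij,t] - F*[ij,s])/(EG - F^2)


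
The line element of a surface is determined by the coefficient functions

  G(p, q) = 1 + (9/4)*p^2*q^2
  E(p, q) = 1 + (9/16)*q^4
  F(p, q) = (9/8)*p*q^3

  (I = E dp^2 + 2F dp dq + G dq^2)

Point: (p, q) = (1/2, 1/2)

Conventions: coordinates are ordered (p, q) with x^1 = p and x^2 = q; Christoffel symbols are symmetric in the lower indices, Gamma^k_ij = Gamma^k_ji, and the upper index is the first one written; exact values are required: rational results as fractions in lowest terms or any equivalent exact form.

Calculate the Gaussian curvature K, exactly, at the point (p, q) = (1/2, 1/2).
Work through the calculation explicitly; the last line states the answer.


E = 265/256, F = 9/128, G = 73/64, EG - F^2 = 301/256 at the point
E_p = 0, E_q = 9/32, F_p = 9/64, F_q = 27/64, G_p = 9/16, G_q = 9/16
E_qq = 27/16, F_pq = 27/32, G_pp = 9/8
By Brioschi, K is (det M1 - det M2) divided by (EG - F^2) squared.
M1 = [[-E_qq/2 + F_pq - G_pp/2, E_p/2, F_p - E_q/2], [F_q - G_p/2, E, F], [G_q/2, F, G]] = [[-9/16, 0, 0], [9/64, 265/256, 9/128], [9/32, 9/128, 73/64]]; det M1 = -2709/4096
M2 = [[0, E_q/2, G_p/2], [E_q/2, E, F], [G_p/2, F, G]] = [[0, 9/64, 9/32], [9/64, 265/256, 9/128], [9/32, 9/128, 73/64]]; det M2 = -405/4096
det M1 - det M2 = -9/16; K = -9/16 / (301/256)^2 = -36864/90601

Answer: K = -36864/90601


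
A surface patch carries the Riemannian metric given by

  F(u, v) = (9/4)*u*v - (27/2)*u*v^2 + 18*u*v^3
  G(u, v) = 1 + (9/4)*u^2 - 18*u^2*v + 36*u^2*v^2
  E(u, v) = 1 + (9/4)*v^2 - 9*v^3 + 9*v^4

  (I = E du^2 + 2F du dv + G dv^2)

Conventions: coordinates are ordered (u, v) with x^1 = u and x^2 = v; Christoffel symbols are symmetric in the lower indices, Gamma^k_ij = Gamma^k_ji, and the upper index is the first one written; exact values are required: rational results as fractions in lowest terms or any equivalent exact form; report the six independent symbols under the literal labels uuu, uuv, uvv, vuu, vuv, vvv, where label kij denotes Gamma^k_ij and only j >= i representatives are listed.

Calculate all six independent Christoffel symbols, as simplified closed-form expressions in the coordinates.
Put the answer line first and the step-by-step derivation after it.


Answer: Gamma_uuu = 0, Gamma_uuv = (72*v^3 - 54*v^2 + 9*v)/(144*u^2*v^2 - 72*u^2*v + 9*u^2 + 36*v^4 - 36*v^3 + 9*v^2 + 4), Gamma_uvv = (72*u*v^2 - 36*u*v)/(144*u^2*v^2 - 72*u^2*v + 9*u^2 + 36*v^4 - 36*v^3 + 9*v^2 + 4), Gamma_vuu = 0, Gamma_vuv = (144*u*v^2 - 72*u*v + 9*u)/(144*u^2*v^2 - 72*u^2*v + 9*u^2 + 36*v^4 - 36*v^3 + 9*v^2 + 4), Gamma_vvv = (144*u^2*v - 36*u^2)/(144*u^2*v^2 - 72*u^2*v + 9*u^2 + 36*v^4 - 36*v^3 + 9*v^2 + 4)

E = 1 + (9/4)*v^2 - 9*v^3 + 9*v^4; F = (9/4)*u*v - (27/2)*u*v^2 + 18*u*v^3; G = 1 + (9/4)*u^2 - 18*u^2*v + 36*u^2*v^2
Gamma^k_ij = (1/2) g^{kl} (d_i g_jl + d_j g_il - d_l g_ij), with g^inv = (1/(EG-F^2)) [[G, -F], [-F, E]]
first partials: E_u = 0, E_v = (9/2)*v - 27*v^2 + 36*v^3, F_u = (9/4)*v - (27/2)*v^2 + 18*v^3, F_v = (9/4)*u - 27*u*v + 54*u*v^2, G_u = (9/2)*u - 36*u*v + 72*u*v^2, G_v = -18*u^2 + 72*u^2*v
D = EG - F^2 = 1 + (9/4)*v^2 + (9/4)*u^2 - 9*v^3 - 18*u^2*v + 9*v^4 + 36*u^2*v^2
expanded: Gamma^u_uu = (G E_u - 2F F_u + F E_v)/(2D), Gamma^u_uv = (G E_v - F G_u)/(2D), Gamma^u_vv = (2G F_v - G G_u - F G_v)/(2D), Gamma^v_uu = (2E F_u - E E_v - F E_u)/(2D), Gamma^v_uv = (E G_u - F E_v)/(2D), Gamma^v_vv = (E G_v - 2F F_v + F G_u)/(2D); substitute and cancel common factors


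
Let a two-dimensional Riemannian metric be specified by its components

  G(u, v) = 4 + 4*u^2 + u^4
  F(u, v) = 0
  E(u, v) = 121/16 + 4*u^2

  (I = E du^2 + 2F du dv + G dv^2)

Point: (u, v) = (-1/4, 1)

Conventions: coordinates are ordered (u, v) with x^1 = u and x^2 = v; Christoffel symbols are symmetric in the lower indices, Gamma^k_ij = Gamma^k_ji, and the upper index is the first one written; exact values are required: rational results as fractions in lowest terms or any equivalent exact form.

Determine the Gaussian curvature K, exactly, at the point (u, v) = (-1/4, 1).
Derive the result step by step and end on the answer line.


E = 125/16, F = 0, G = 1089/256, EG - F^2 = 136125/4096 at the point
E_u = -2, E_v = 0, F_u = 0, F_v = 0, G_u = -33/16, G_v = 0
E_vv = 0, F_uv = 0, G_uu = 35/4
K follows from Brioschi's formula, (det M1 - det M2)/(EG - F^2)^2.
M1 = [[-E_vv/2 + F_uv - G_uu/2, E_u/2, F_u - E_v/2], [F_v - G_u/2, E, F], [G_v/2, F, G]] = [[-35/8, -1, 0], [33/32, 125/16, 0], [0, 0, 1089/256]]; det M1 = -4620627/32768
M2 = [[0, E_v/2, G_u/2], [E_v/2, E, F], [G_u/2, F, G]] = [[0, 0, -33/32], [0, 125/16, 0], [-33/32, 0, 1089/256]]; det M2 = -136125/16384
det M1 - det M2 = -4348377/32768; K = -4348377/32768 / (136125/4096)^2 = -5632/46875

Answer: K = -5632/46875


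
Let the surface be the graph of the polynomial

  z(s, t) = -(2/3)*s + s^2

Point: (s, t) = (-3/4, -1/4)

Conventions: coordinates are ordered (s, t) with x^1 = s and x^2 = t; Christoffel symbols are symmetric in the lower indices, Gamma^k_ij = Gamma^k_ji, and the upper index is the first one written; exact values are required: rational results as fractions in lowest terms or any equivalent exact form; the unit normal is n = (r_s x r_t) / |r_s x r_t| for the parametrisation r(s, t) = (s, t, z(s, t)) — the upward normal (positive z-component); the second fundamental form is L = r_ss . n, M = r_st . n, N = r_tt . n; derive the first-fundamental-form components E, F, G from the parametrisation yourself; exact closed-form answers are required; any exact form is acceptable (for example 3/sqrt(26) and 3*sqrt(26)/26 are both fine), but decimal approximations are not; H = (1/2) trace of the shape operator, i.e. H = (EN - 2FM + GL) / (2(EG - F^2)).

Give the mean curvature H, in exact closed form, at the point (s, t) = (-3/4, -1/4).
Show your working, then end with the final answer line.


z_s = -13/6, z_t = 0, z_ss = 2, z_st = 0, z_tt = 0
E = 205/36, F = 0, G = 1; answer radicand W^2 = 205/36
unnormalised second-form numerators: l = 2, m = 0, n = 0; L = l/sqrt(205/36), and similarly M = m/sqrt(W^2), N = n/sqrt(W^2)
H = (E*n - 2*F*m + G*l) / (2*(EG - F^2)*sqrt(W^2)); E*n - 2*F*m + G*l = 2, EG - F^2 = 205/36, so H = (36/205)/sqrt(205/36)

Answer: H = 216*sqrt(205)/42025


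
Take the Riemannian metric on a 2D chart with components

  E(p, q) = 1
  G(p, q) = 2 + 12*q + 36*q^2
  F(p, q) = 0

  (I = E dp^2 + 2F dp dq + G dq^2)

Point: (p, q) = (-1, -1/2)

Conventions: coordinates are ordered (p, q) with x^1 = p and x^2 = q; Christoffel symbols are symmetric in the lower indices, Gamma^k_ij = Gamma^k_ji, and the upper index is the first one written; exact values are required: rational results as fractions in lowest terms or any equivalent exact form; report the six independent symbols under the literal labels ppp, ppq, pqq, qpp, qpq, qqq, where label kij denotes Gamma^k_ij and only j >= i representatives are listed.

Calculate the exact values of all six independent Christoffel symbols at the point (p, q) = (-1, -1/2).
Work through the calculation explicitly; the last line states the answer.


E = 1, F = 0, G = 5 at the point
E_p = 0, E_q = 0, F_p = 0, F_q = 0, G_p = 0, G_q = -24
EG - F^2 = 5;  g^inv = (1/5) * [[5, 0], [0, 1]]
first-kind symbols [ij,l] = (1/2)(d_i g_jl + d_j g_il - d_l g_ij): [pp,p] = E_p/2 = 0, [pp,q] = F_p - E_q/2 = 0, [pq,p] = E_q/2 = 0, [pq,q] = G_p/2 = 0, [qq,p] = F_q - G_p/2 = 0, [qq,q] = G_q/2 = -12
Gamma^p_ij = (G*[ij,p] - F*[ij,q])/(EG - F^2), Gamma^q_ij = (E*[ij,q] - F*[ij,p])/(EG - F^2)

Answer: Gamma_ppp = 0, Gamma_ppq = 0, Gamma_pqq = 0, Gamma_qpp = 0, Gamma_qpq = 0, Gamma_qqq = -12/5


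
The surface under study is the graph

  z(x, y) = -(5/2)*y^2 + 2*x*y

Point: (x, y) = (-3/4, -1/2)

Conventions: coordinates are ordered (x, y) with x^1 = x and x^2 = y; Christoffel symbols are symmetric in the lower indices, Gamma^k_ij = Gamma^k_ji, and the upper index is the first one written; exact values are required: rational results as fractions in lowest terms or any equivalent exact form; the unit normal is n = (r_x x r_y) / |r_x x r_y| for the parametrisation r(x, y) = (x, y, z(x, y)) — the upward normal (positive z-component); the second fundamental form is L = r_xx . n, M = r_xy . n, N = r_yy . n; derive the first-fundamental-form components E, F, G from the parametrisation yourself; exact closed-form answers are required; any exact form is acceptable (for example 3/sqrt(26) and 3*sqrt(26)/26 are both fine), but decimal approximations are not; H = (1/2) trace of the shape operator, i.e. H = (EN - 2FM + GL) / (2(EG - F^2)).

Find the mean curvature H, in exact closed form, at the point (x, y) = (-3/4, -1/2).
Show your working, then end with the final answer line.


z_x = -1, z_y = 1, z_xx = 0, z_xy = 2, z_yy = -5
E = 2, F = -1, G = 2; answer radicand W^2 = 3
unnormalised second-form numerators: l = 0, m = 2, n = -5; L = l/sqrt(3), and similarly M = m/sqrt(W^2), N = n/sqrt(W^2)
H = (E*n - 2*F*m + G*l) / (2*(EG - F^2)*sqrt(W^2)); E*n - 2*F*m + G*l = -6, EG - F^2 = 3, so H = (-1)/sqrt(3)

Answer: H = -sqrt(3)/3


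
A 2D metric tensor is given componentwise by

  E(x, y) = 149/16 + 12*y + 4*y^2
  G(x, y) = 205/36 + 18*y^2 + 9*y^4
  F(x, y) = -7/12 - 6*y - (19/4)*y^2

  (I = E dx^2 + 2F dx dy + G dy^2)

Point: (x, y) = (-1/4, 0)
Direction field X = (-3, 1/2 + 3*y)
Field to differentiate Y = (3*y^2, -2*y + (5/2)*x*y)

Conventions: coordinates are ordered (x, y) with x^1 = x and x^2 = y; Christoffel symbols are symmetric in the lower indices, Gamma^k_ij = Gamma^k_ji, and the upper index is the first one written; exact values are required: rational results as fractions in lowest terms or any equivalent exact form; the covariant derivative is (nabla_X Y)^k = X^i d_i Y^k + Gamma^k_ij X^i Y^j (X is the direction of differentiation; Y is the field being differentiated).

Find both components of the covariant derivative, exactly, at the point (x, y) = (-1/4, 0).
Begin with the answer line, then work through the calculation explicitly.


Answer: (nabla_X Y)^x = 0, (nabla_X Y)^y = -21/16

E = 149/16, F = -7/12, G = 205/36 at the point
E_x = 0, E_y = 12, F_x = 0, F_y = -6, G_x = 0, G_y = 0
EG - F^2 = 30349/576;  g^inv = (576/30349) * [[205/36, 7/12], [7/12, 149/16]]
first-kind symbols [ij,l] = (1/2)(d_i g_jl + d_j g_il - d_l g_ij): [xx,x] = E_x/2 = 0, [xx,y] = F_x - E_y/2 = -6, [xy,x] = E_y/2 = 6, [xy,y] = G_x/2 = 0, [yy,x] = F_y - G_x/2 = -6, [yy,y] = G_y/2 = 0
Gamma^x_ij = (G*[ij,x] - F*[ij,y])/(EG - F^2), Gamma^y_ij = (E*[ij,y] - F*[ij,x])/(EG - F^2)
Gamma_xxx = -2016/30349, Gamma_xxy = 19680/30349, Gamma_xyy = -19680/30349, Gamma_yxx = -32184/30349, Gamma_yxy = 2016/30349, Gamma_yyy = -2016/30349
X = (-3, 1/2), Y = (0, 0) at the point


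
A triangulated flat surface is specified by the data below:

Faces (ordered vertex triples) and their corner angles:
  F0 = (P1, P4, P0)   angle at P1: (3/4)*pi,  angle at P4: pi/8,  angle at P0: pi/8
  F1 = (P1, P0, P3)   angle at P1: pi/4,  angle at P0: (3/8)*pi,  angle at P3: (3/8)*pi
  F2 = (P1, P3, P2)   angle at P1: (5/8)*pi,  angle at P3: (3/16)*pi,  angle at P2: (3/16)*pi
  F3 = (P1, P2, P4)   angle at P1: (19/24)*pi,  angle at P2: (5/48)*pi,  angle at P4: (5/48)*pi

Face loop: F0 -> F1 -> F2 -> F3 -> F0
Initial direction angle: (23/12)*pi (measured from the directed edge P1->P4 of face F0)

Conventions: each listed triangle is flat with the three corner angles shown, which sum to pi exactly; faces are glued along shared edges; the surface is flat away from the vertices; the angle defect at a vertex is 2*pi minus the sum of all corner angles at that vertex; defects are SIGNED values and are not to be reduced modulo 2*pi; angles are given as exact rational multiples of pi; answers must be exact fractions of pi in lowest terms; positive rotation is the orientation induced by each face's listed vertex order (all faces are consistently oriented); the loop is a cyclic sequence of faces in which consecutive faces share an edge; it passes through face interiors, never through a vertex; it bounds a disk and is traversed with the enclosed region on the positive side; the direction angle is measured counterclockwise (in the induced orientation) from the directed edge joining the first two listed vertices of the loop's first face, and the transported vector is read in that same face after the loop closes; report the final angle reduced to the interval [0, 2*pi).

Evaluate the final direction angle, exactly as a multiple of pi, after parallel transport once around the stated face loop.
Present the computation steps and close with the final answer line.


enclosed vertex P1: corner angles sum to (29/12)*pi, defect = 2*pi - (29/12)*pi = (-5/12)*pi
by Gauss-Bonnet the loop rotates the vector by the enclosed defect sum (positive orientation, mod 2*pi)
final angle = (23/12)*pi - (5/12)*pi = (3/2)*pi (mod 2*pi)

Answer: final direction angle = (3/2)*pi


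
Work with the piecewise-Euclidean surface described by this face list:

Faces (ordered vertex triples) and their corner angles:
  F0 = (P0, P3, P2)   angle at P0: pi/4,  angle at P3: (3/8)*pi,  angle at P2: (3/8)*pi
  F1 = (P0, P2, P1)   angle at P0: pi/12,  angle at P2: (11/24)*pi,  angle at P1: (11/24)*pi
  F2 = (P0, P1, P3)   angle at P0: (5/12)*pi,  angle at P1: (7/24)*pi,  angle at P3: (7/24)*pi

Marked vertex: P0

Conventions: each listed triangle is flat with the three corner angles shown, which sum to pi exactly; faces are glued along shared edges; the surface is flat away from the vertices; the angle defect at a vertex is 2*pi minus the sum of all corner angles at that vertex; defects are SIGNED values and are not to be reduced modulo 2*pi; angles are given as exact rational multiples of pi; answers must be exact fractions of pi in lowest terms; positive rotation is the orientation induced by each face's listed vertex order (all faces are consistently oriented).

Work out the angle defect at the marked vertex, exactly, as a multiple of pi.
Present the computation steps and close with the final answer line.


Sum of corner angles at P0: (3/4)*pi
defect = 2*pi - (3/4)*pi

Answer: defect(P0) = (5/4)*pi


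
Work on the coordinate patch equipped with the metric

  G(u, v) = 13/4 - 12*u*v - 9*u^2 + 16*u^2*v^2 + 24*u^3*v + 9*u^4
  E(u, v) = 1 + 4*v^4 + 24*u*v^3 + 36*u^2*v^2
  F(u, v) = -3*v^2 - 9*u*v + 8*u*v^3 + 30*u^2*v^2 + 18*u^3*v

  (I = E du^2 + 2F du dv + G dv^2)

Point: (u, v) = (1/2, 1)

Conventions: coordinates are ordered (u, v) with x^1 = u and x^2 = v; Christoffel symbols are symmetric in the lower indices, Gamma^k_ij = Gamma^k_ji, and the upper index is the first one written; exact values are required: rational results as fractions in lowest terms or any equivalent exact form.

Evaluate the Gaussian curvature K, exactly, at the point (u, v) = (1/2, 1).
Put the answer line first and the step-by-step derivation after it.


Answer: K = -9472/194481

E = 26, F = 25/4, G = 41/16, EG - F^2 = 441/16 at the point
E_u = 60, E_v = 70, F_u = 85/2, F_v = 75/4, G_u = 35/2, G_v = 5
E_vv = 138, F_uv = 177/2, G_uu = 113
Using the Brioschi determinant formula for K from the metric derivatives:
M1 = [[-E_vv/2 + F_uv - G_uu/2, E_u/2, F_u - E_v/2], [F_v - G_u/2, E, F], [G_v/2, F, G]] = [[-37, 30, 15/2], [10, 26, 25/4], [5/2, 25/4, 41/16]]; det M1 = -21417/16
M2 = [[0, E_v/2, G_u/2], [E_v/2, E, F], [G_u/2, F, G]] = [[0, 35, 35/4], [35, 26, 25/4], [35/4, 25/4, 41/16]]; det M2 = -20825/16
det M1 - det M2 = -37; K = -37 / (441/16)^2 = -9472/194481


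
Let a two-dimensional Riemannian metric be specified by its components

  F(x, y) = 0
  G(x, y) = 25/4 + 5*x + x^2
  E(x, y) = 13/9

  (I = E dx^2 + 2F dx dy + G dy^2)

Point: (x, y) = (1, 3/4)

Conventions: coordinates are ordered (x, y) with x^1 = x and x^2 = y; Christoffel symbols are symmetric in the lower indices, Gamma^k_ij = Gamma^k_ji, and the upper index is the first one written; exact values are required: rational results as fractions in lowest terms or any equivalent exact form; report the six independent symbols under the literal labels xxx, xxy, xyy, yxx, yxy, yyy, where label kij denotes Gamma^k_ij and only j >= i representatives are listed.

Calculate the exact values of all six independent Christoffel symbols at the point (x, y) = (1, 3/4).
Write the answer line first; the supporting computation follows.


Answer: Gamma_xxx = 0, Gamma_xxy = 0, Gamma_xyy = -63/26, Gamma_yxx = 0, Gamma_yxy = 2/7, Gamma_yyy = 0

E = 13/9, F = 0, G = 49/4 at the point
E_x = 0, E_y = 0, F_x = 0, F_y = 0, G_x = 7, G_y = 0
EG - F^2 = 637/36;  g^inv = (36/637) * [[49/4, 0], [0, 13/9]]
first-kind symbols [ij,l] = (1/2)(d_i g_jl + d_j g_il - d_l g_ij): [xx,x] = E_x/2 = 0, [xx,y] = F_x - E_y/2 = 0, [xy,x] = E_y/2 = 0, [xy,y] = G_x/2 = 7/2, [yy,x] = F_y - G_x/2 = -7/2, [yy,y] = G_y/2 = 0
Gamma^x_ij = (G*[ij,x] - F*[ij,y])/(EG - F^2), Gamma^y_ij = (E*[ij,y] - F*[ij,x])/(EG - F^2)


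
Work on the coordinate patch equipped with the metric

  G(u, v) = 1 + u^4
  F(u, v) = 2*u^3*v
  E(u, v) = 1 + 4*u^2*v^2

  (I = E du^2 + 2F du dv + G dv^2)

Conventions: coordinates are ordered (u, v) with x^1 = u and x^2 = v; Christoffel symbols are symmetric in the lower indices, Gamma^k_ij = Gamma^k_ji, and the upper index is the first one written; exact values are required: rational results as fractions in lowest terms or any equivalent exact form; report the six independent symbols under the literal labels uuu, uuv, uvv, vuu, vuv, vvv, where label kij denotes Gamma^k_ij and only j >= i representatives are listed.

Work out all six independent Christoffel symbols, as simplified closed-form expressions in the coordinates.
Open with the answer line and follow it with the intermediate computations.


Answer: Gamma_uuu = 4*u*v^2/(u^4 + 4*u^2*v^2 + 1), Gamma_uuv = 4*u^2*v/(u^4 + 4*u^2*v^2 + 1), Gamma_uvv = 0, Gamma_vuu = 2*u^2*v/(u^4 + 4*u^2*v^2 + 1), Gamma_vuv = 2*u^3/(u^4 + 4*u^2*v^2 + 1), Gamma_vvv = 0

E = 1 + 4*u^2*v^2; F = 2*u^3*v; G = 1 + u^4
Gamma^k_ij = (1/2) g^{kl} (d_i g_jl + d_j g_il - d_l g_ij), with g^inv = (1/(EG-F^2)) [[G, -F], [-F, E]]
first partials: E_u = 8*u*v^2, E_v = 8*u^2*v, F_u = 6*u^2*v, F_v = 2*u^3, G_u = 4*u^3, G_v = 0
D = EG - F^2 = 1 + 4*u^2*v^2 + u^4
expanded: Gamma^u_uu = (G E_u - 2F F_u + F E_v)/(2D), Gamma^u_uv = (G E_v - F G_u)/(2D), Gamma^u_vv = (2G F_v - G G_u - F G_v)/(2D), Gamma^v_uu = (2E F_u - E E_v - F E_u)/(2D), Gamma^v_uv = (E G_u - F E_v)/(2D), Gamma^v_vv = (E G_v - 2F F_v + F G_u)/(2D); substitute and cancel common factors


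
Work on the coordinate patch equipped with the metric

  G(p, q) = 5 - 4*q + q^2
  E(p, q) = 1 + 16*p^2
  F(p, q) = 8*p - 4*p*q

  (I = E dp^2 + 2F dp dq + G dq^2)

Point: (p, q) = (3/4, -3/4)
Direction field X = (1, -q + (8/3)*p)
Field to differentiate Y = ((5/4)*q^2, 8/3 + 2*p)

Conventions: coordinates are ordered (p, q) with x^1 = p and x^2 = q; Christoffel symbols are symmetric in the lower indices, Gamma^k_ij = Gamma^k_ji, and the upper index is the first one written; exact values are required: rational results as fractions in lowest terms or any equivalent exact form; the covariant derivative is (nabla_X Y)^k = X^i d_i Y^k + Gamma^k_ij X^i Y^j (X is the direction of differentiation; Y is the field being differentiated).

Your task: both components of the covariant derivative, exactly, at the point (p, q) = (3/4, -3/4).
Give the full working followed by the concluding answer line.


E = 10, F = 33/4, G = 137/16 at the point
E_p = 24, E_q = 0, F_p = 11, F_q = -3, G_p = 0, G_q = -11/2
EG - F^2 = 281/16;  g^inv = (16/281) * [[137/16, -33/4], [-33/4, 10]]
first-kind symbols [ij,l] = (1/2)(d_i g_jl + d_j g_il - d_l g_ij): [pp,p] = E_p/2 = 12, [pp,q] = F_p - E_q/2 = 11, [pq,p] = E_q/2 = 0, [pq,q] = G_p/2 = 0, [qq,p] = F_q - G_p/2 = -3, [qq,q] = G_q/2 = -11/4
Gamma^p_ij = (G*[ij,p] - F*[ij,q])/(EG - F^2), Gamma^q_ij = (E*[ij,q] - F*[ij,p])/(EG - F^2)
Gamma_ppp = 192/281, Gamma_ppq = 0, Gamma_pqq = -48/281, Gamma_qpp = 176/281, Gamma_qpq = 0, Gamma_qqq = -44/281
X = (1, 11/4), Y = (45/64, 25/6) at the point

Answer: (nabla_X Y)^p = -59645/8992, (nabla_X Y)^q = 2179/3372


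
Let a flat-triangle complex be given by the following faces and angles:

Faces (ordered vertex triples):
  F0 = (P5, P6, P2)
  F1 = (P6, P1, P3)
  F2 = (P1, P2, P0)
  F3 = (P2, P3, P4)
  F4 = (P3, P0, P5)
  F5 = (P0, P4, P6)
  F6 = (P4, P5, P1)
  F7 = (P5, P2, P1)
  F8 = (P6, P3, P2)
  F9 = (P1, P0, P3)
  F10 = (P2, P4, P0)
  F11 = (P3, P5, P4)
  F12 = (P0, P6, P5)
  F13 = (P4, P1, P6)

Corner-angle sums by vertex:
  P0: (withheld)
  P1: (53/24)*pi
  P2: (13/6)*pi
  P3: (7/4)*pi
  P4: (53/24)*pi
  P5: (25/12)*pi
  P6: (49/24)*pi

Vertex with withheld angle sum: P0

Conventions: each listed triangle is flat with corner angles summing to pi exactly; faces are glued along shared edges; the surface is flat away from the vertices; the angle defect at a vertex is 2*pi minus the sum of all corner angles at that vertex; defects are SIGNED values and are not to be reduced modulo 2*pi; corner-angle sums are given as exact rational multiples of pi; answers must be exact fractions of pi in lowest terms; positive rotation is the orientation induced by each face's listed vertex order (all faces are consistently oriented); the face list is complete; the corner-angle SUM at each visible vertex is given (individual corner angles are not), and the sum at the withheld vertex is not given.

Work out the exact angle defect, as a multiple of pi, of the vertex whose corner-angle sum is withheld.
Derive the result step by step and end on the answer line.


V = 7, E = 21, F = 14; chi = V - E + F = 0
Gauss-Bonnet: total defect = 2*pi*chi = 0; visible defects sum to (-11/24)*pi

Answer: defect(P0) = (11/24)*pi


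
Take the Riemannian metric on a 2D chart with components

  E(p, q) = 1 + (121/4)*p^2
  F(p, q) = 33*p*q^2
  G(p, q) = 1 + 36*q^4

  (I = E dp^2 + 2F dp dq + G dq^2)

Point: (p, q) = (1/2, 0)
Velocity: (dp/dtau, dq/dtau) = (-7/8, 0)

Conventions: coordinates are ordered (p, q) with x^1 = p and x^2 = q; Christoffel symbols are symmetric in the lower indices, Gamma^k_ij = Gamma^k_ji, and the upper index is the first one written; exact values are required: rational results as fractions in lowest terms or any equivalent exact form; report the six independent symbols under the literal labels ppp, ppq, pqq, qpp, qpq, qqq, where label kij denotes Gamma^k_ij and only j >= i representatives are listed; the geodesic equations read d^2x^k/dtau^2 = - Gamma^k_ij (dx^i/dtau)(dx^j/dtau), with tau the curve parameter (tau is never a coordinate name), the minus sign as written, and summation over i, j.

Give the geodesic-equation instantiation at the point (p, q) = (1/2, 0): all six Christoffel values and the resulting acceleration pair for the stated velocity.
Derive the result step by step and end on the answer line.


E = 137/16, F = 0, G = 1 at the point
E_p = 121/4, E_q = 0, F_p = 0, F_q = 0, G_p = 0, G_q = 0
EG - F^2 = 137/16;  g^inv = (16/137) * [[1, 0], [0, 137/16]]
first-kind symbols [ij,l] = (1/2)(d_i g_jl + d_j g_il - d_l g_ij): [pp,p] = E_p/2 = 121/8, [pp,q] = F_p - E_q/2 = 0, [pq,p] = E_q/2 = 0, [pq,q] = G_p/2 = 0, [qq,p] = F_q - G_p/2 = 0, [qq,q] = G_q/2 = 0
Gamma^p_ij = (G*[ij,p] - F*[ij,q])/(EG - F^2), Gamma^q_ij = (E*[ij,q] - F*[ij,p])/(EG - F^2)
Gamma_ppp = 242/137, Gamma_ppq = 0, Gamma_pqq = 0, Gamma_qpp = 0, Gamma_qpq = 0, Gamma_qqq = 0
d^2p/dtau^2 = -(Gamma_ppp*(-7/8)^2 + 2*Gamma_ppq*(-7/8)*(0) + Gamma_pqq*(0)^2) = -5929/4384
d^2q/dtau^2 = -(Gamma_qpp*(-7/8)^2 + 2*Gamma_qpq*(-7/8)*(0) + Gamma_qqq*(0)^2) = 0

Answer: Gamma_ppp = 242/137, Gamma_ppq = 0, Gamma_pqq = 0, Gamma_qpp = 0, Gamma_qpq = 0, Gamma_qqq = 0; accelerations (d^2p/dtau^2, d^2q/dtau^2) = (-5929/4384, 0)


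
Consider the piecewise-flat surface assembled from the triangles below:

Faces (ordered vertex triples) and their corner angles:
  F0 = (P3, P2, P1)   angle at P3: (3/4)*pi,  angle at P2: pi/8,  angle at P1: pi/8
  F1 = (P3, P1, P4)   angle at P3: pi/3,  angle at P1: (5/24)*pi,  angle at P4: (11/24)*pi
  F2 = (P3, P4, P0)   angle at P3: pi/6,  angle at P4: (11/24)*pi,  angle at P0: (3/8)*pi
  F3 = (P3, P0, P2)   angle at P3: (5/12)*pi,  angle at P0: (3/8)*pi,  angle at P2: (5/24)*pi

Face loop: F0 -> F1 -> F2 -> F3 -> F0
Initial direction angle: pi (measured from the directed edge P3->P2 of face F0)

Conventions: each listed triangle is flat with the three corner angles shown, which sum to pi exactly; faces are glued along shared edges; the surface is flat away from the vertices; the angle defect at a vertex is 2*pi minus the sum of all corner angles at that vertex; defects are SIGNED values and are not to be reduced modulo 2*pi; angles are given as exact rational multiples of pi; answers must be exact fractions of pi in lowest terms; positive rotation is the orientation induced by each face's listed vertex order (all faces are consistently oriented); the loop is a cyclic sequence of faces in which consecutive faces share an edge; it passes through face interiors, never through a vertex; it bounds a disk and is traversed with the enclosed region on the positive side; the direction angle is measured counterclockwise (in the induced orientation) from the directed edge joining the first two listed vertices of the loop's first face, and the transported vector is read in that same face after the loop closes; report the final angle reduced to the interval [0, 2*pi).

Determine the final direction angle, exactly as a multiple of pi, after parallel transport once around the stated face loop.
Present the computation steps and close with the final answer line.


enclosed vertex P3: corner angles sum to (5/3)*pi, defect = 2*pi - (5/3)*pi = pi/3
summing the enclosed defects onto the initial angle, mod 2*pi in the induced orientation:
final angle = pi + pi/3 = (4/3)*pi (mod 2*pi)

Answer: final direction angle = (4/3)*pi


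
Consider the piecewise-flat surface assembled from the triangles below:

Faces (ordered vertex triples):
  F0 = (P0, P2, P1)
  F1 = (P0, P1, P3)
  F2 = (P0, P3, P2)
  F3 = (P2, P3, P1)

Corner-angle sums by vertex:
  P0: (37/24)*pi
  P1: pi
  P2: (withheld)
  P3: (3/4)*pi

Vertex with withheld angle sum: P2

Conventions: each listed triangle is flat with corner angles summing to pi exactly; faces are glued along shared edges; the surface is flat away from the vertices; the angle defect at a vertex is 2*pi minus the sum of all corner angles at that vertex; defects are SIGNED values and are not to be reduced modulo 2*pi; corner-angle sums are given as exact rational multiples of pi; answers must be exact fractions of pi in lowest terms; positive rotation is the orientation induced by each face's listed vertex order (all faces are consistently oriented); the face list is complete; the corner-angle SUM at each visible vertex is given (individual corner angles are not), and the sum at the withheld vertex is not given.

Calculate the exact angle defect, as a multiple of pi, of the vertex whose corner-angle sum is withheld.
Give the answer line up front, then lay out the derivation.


Answer: defect(P2) = (31/24)*pi

V = 4, E = 6, F = 4; chi = V - E + F = 2
Gauss-Bonnet: total defect = 2*pi*chi = 4*pi; visible defects sum to (65/24)*pi


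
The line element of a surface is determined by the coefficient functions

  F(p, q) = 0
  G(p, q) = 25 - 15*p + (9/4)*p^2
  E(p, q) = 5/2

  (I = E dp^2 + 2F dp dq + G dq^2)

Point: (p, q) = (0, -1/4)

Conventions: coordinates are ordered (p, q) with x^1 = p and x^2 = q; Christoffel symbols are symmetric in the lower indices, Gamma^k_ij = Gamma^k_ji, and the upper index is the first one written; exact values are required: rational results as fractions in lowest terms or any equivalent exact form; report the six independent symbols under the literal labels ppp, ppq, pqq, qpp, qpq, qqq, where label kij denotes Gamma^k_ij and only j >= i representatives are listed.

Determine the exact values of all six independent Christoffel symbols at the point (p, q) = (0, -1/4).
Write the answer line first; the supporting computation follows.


Answer: Gamma_ppp = 0, Gamma_ppq = 0, Gamma_pqq = 3, Gamma_qpp = 0, Gamma_qpq = -3/10, Gamma_qqq = 0

E = 5/2, F = 0, G = 25 at the point
E_p = 0, E_q = 0, F_p = 0, F_q = 0, G_p = -15, G_q = 0
EG - F^2 = 125/2;  g^inv = (2/125) * [[25, 0], [0, 5/2]]
first-kind symbols [ij,l] = (1/2)(d_i g_jl + d_j g_il - d_l g_ij): [pp,p] = E_p/2 = 0, [pp,q] = F_p - E_q/2 = 0, [pq,p] = E_q/2 = 0, [pq,q] = G_p/2 = -15/2, [qq,p] = F_q - G_p/2 = 15/2, [qq,q] = G_q/2 = 0
Gamma^p_ij = (G*[ij,p] - F*[ij,q])/(EG - F^2), Gamma^q_ij = (E*[ij,q] - F*[ij,p])/(EG - F^2)


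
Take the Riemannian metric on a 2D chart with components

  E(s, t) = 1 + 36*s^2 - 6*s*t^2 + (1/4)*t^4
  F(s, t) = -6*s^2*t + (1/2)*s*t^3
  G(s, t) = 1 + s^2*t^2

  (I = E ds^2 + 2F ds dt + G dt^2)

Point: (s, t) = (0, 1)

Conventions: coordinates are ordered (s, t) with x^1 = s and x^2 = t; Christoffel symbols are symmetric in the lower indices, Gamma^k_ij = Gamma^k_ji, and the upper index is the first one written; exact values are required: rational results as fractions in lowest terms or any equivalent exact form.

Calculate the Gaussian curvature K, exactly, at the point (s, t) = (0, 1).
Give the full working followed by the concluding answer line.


E = 5/4, F = 0, G = 1, EG - F^2 = 5/4 at the point
E_s = -6, E_t = 1, F_s = 1/2, F_t = 0, G_s = 0, G_t = 0
E_tt = 3, F_st = 3/2, G_ss = 2
K follows from Brioschi's formula, (det M1 - det M2)/(EG - F^2)^2.
M1 = [[-E_tt/2 + F_st - G_ss/2, E_s/2, F_s - E_t/2], [F_t - G_s/2, E, F], [G_t/2, F, G]] = [[-1, -3, 0], [0, 5/4, 0], [0, 0, 1]]; det M1 = -5/4
M2 = [[0, E_t/2, G_s/2], [E_t/2, E, F], [G_s/2, F, G]] = [[0, 1/2, 0], [1/2, 5/4, 0], [0, 0, 1]]; det M2 = -1/4
det M1 - det M2 = -1; K = -1 / (5/4)^2 = -16/25

Answer: K = -16/25


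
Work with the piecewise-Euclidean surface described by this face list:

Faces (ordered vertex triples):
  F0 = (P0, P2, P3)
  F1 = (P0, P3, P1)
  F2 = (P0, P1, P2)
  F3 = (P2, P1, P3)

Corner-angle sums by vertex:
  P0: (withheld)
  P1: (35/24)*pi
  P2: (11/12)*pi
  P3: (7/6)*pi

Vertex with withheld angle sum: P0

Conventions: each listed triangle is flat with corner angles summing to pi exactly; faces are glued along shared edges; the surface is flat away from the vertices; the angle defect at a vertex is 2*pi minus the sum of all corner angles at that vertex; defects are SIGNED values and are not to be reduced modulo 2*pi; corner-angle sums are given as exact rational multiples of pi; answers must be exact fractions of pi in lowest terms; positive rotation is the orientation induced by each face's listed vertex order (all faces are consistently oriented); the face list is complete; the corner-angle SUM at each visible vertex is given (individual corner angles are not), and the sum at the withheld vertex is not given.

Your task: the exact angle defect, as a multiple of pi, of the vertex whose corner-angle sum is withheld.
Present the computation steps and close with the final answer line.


V = 4, E = 6, F = 4; chi = V - E + F = 2
Gauss-Bonnet: total defect = 2*pi*chi = 4*pi; visible defects sum to (59/24)*pi

Answer: defect(P0) = (37/24)*pi


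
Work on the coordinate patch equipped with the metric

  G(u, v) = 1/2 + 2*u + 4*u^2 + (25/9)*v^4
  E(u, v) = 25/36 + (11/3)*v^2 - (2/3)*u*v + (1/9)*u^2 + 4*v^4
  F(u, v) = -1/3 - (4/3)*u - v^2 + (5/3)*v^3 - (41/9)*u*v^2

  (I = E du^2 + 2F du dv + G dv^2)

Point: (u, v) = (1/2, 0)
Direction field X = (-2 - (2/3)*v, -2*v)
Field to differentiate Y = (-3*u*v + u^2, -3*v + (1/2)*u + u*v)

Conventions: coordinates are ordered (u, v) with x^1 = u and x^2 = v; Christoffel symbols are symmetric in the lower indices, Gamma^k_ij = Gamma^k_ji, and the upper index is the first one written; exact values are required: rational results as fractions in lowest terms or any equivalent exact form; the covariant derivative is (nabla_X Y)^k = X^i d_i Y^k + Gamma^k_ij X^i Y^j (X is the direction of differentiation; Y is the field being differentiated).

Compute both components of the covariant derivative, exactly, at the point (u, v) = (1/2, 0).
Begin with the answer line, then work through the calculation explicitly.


Answer: (nabla_X Y)^u = -86/29, (nabla_X Y)^v = -305/174

E = 13/18, F = -1, G = 5/2 at the point
E_u = 1/9, E_v = -1/3, F_u = -4/3, F_v = 0, G_u = 6, G_v = 0
EG - F^2 = 29/36;  g^inv = (36/29) * [[5/2, 1], [1, 13/18]]
first-kind symbols [ij,l] = (1/2)(d_i g_jl + d_j g_il - d_l g_ij): [uu,u] = E_u/2 = 1/18, [uu,v] = F_u - E_v/2 = -7/6, [uv,u] = E_v/2 = -1/6, [uv,v] = G_u/2 = 3, [vv,u] = F_v - G_u/2 = -3, [vv,v] = G_v/2 = 0
Gamma^u_ij = (G*[ij,u] - F*[ij,v])/(EG - F^2), Gamma^v_ij = (E*[ij,v] - F*[ij,u])/(EG - F^2)
Gamma_uuu = -37/29, Gamma_uuv = 93/29, Gamma_uvv = -270/29, Gamma_vuu = -85/87, Gamma_vuv = 72/29, Gamma_vvv = -108/29
X = (-2, 0), Y = (1/4, 1/4) at the point


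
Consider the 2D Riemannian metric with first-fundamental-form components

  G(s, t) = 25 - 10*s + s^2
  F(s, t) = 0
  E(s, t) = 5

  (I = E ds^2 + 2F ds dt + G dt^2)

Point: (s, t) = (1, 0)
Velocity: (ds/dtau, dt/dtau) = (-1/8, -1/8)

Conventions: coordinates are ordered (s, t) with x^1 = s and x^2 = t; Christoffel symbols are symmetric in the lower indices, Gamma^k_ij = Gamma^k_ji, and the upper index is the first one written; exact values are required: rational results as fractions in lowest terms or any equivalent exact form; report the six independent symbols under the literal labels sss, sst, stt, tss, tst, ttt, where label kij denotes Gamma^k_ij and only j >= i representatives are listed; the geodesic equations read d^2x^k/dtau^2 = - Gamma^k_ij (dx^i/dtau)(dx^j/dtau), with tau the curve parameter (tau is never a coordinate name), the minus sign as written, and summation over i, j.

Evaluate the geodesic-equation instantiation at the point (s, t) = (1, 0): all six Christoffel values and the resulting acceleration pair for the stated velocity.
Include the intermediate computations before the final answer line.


E = 5, F = 0, G = 16 at the point
E_s = 0, E_t = 0, F_s = 0, F_t = 0, G_s = -8, G_t = 0
EG - F^2 = 80;  g^inv = (1/80) * [[16, 0], [0, 5]]
first-kind symbols [ij,l] = (1/2)(d_i g_jl + d_j g_il - d_l g_ij): [ss,s] = E_s/2 = 0, [ss,t] = F_s - E_t/2 = 0, [st,s] = E_t/2 = 0, [st,t] = G_s/2 = -4, [tt,s] = F_t - G_s/2 = 4, [tt,t] = G_t/2 = 0
Gamma^s_ij = (G*[ij,s] - F*[ij,t])/(EG - F^2), Gamma^t_ij = (E*[ij,t] - F*[ij,s])/(EG - F^2)
Gamma_sss = 0, Gamma_sst = 0, Gamma_stt = 4/5, Gamma_tss = 0, Gamma_tst = -1/4, Gamma_ttt = 0
d^2s/dtau^2 = -(Gamma_sss*(-1/8)^2 + 2*Gamma_sst*(-1/8)*(-1/8) + Gamma_stt*(-1/8)^2) = -1/80
d^2t/dtau^2 = -(Gamma_tss*(-1/8)^2 + 2*Gamma_tst*(-1/8)*(-1/8) + Gamma_ttt*(-1/8)^2) = 1/128

Answer: Gamma_sss = 0, Gamma_sst = 0, Gamma_stt = 4/5, Gamma_tss = 0, Gamma_tst = -1/4, Gamma_ttt = 0; accelerations (d^2s/dtau^2, d^2t/dtau^2) = (-1/80, 1/128)
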